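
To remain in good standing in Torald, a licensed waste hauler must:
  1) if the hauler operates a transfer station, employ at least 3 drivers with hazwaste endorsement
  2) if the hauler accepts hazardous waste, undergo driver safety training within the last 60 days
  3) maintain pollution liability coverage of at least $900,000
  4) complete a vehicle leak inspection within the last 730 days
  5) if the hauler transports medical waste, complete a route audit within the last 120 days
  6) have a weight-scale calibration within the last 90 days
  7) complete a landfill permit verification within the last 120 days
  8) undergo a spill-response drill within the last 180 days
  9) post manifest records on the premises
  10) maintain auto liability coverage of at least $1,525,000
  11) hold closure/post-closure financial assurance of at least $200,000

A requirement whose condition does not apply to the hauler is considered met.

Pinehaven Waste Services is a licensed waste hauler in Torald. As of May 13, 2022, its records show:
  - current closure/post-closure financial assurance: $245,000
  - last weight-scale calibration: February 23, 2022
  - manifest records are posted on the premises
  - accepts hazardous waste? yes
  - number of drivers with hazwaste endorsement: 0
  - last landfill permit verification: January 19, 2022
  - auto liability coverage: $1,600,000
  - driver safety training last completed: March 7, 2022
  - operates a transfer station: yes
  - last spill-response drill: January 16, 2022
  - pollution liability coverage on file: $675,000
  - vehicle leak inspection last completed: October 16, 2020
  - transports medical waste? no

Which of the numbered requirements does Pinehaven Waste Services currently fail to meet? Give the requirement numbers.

1, 2, 3

1. condition 'operates a transfer station' holds; drivers with hazwaste endorsement 0 < 3 → not met
2. condition 'accepts hazardous waste' holds; driver safety training 67 days ago vs limit 60 → not met
3. pollution liability coverage $675,000 < $900,000 → not met
4. vehicle leak inspection 574 days ago vs limit 730 → met
5. condition 'transports medical waste' does not hold → requirement n/a → met
6. weight-scale calibration 79 days ago vs limit 90 → met
7. landfill permit verification 114 days ago vs limit 120 → met
8. spill-response drill 117 days ago vs limit 180 → met
9. manifest records present → met
10. auto liability coverage $1,600,000 ≥ $1,525,000 → met
11. closure/post-closure financial assurance $245,000 ≥ $200,000 → met
Not met: 1, 2, 3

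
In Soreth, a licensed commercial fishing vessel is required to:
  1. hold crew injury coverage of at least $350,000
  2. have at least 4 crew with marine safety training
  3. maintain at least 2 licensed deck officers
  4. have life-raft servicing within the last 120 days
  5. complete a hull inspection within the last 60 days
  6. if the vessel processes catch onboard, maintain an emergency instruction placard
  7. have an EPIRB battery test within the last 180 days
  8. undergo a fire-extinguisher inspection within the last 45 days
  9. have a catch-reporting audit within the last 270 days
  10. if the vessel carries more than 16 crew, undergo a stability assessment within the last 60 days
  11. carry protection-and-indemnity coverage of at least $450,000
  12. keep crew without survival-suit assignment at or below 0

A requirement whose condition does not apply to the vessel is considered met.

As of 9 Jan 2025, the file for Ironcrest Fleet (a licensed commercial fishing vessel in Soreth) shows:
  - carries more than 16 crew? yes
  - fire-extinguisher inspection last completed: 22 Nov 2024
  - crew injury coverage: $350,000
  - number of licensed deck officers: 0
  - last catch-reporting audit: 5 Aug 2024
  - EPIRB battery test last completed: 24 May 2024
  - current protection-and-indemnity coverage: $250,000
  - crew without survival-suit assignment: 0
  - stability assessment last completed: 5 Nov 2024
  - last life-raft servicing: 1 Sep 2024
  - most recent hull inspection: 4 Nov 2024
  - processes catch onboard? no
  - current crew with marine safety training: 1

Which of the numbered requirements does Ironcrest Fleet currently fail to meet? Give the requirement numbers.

2, 3, 4, 5, 7, 8, 10, 11

1. crew injury coverage $350,000 ≥ $350,000 → met
2. crew with marine safety training 1 < 4 → not met
3. licensed deck officers 0 < 2 → not met
4. life-raft servicing 130 days ago vs limit 120 → not met
5. hull inspection 66 days ago vs limit 60 → not met
6. condition 'processes catch onboard' does not hold → requirement n/a → met
7. EPIRB battery test 230 days ago vs limit 180 → not met
8. fire-extinguisher inspection 48 days ago vs limit 45 → not met
9. catch-reporting audit 157 days ago vs limit 270 → met
10. condition 'carries more than 16 crew' holds; stability assessment 65 days ago vs limit 60 → not met
11. protection-and-indemnity coverage $250,000 < $450,000 → not met
12. crew without survival-suit assignment 0 ≤ 0 → met
Not met: 2, 3, 4, 5, 7, 8, 10, 11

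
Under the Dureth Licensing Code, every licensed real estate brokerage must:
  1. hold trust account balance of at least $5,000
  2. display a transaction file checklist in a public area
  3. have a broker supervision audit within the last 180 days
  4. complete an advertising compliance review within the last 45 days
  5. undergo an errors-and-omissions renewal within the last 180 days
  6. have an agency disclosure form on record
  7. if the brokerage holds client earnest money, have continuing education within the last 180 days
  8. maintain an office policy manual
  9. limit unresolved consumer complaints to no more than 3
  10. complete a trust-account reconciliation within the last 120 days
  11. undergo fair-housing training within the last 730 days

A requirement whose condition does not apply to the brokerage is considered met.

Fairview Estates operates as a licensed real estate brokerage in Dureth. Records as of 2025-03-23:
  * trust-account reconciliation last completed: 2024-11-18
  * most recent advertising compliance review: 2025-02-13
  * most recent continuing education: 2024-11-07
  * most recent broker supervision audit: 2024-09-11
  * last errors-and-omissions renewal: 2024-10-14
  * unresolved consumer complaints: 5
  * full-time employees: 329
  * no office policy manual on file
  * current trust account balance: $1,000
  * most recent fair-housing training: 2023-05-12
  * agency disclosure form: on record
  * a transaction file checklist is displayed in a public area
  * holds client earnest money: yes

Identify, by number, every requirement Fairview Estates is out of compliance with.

1, 3, 8, 9, 10

1. trust account balance $1,000 < $5,000 → not met
2. transaction file checklist present → met
3. broker supervision audit 193 days ago vs limit 180 → not met
4. advertising compliance review 38 days ago vs limit 45 → met
5. errors-and-omissions renewal 160 days ago vs limit 180 → met
6. agency disclosure form present → met
7. condition 'holds client earnest money' holds; continuing education 136 days ago vs limit 180 → met
8. office policy manual absent → not met
9. unresolved consumer complaints 5 > 3 → not met
10. trust-account reconciliation 125 days ago vs limit 120 → not met
11. fair-housing training 681 days ago vs limit 730 → met
Not met: 1, 3, 8, 9, 10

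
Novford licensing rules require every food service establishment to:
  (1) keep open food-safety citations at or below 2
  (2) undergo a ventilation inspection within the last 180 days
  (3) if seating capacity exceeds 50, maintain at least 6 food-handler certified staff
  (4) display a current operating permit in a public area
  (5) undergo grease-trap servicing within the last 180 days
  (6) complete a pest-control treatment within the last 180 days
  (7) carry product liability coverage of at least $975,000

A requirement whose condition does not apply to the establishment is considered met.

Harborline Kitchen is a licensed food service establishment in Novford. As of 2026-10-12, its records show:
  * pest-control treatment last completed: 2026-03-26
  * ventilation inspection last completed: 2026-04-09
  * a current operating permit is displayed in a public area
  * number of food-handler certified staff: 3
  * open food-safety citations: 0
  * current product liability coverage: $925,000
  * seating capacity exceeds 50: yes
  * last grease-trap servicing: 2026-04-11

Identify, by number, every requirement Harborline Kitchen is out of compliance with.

1. open food-safety citations 0 ≤ 2 → met
2. ventilation inspection 186 days ago vs limit 180 → not met
3. condition 'seating capacity exceeds 50' holds; food-handler certified staff 3 < 6 → not met
4. current operating permit present → met
5. grease-trap servicing 184 days ago vs limit 180 → not met
6. pest-control treatment 200 days ago vs limit 180 → not met
7. product liability coverage $925,000 < $975,000 → not met
Not met: 2, 3, 5, 6, 7

2, 3, 5, 6, 7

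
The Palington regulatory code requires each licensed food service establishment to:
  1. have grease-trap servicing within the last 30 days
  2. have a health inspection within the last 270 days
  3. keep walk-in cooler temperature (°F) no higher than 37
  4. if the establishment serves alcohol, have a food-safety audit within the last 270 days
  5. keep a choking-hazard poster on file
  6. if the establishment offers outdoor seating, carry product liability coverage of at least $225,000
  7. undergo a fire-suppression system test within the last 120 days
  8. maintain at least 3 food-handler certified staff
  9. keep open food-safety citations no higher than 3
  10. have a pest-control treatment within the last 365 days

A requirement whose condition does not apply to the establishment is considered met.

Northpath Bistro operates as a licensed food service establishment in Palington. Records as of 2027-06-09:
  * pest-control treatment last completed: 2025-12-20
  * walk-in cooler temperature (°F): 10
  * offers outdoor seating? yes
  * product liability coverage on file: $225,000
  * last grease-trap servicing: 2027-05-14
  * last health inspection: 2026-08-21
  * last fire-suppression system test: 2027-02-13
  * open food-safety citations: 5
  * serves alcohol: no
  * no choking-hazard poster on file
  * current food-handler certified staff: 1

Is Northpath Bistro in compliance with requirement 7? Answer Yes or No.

7. fire-suppression system test 116 days ago vs limit 120 → met

Yes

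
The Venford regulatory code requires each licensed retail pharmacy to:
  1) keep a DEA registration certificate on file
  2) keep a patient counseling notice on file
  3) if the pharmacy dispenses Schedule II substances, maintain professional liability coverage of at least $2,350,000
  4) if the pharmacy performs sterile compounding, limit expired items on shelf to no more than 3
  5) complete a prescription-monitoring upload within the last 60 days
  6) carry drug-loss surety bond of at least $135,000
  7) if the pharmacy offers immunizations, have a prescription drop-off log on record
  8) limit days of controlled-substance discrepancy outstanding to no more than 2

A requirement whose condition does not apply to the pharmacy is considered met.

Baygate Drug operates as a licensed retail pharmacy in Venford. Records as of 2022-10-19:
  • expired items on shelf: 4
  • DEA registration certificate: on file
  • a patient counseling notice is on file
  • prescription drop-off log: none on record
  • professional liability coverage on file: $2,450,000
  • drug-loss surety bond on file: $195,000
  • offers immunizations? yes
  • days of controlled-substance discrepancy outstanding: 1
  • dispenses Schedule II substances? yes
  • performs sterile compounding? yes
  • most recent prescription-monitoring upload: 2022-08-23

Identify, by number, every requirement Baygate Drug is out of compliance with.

4, 7

1. DEA registration certificate present → met
2. patient counseling notice present → met
3. condition 'dispenses Schedule II substances' holds; professional liability coverage $2,450,000 ≥ $2,350,000 → met
4. condition 'performs sterile compounding' holds; expired items on shelf 4 > 3 → not met
5. prescription-monitoring upload 57 days ago vs limit 60 → met
6. drug-loss surety bond $195,000 ≥ $135,000 → met
7. condition 'offers immunizations' holds; prescription drop-off log absent → not met
8. days of controlled-substance discrepancy outstanding 1 ≤ 2 → met
Not met: 4, 7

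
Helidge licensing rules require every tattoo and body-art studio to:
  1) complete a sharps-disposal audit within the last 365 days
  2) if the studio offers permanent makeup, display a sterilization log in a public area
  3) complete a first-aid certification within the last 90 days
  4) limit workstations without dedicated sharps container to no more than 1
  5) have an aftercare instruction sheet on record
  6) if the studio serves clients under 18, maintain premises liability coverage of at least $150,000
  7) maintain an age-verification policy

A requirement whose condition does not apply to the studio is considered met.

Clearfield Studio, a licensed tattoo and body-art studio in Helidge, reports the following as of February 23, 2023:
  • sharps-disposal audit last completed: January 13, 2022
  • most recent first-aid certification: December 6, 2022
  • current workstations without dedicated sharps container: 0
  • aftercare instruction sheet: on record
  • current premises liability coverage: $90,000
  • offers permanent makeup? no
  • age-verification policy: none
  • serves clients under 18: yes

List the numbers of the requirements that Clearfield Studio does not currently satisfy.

1. sharps-disposal audit 406 days ago vs limit 365 → not met
2. condition 'offers permanent makeup' does not hold → requirement n/a → met
3. first-aid certification 79 days ago vs limit 90 → met
4. workstations without dedicated sharps container 0 ≤ 1 → met
5. aftercare instruction sheet present → met
6. condition 'serves clients under 18' holds; premises liability coverage $90,000 < $150,000 → not met
7. age-verification policy absent → not met
Not met: 1, 6, 7

1, 6, 7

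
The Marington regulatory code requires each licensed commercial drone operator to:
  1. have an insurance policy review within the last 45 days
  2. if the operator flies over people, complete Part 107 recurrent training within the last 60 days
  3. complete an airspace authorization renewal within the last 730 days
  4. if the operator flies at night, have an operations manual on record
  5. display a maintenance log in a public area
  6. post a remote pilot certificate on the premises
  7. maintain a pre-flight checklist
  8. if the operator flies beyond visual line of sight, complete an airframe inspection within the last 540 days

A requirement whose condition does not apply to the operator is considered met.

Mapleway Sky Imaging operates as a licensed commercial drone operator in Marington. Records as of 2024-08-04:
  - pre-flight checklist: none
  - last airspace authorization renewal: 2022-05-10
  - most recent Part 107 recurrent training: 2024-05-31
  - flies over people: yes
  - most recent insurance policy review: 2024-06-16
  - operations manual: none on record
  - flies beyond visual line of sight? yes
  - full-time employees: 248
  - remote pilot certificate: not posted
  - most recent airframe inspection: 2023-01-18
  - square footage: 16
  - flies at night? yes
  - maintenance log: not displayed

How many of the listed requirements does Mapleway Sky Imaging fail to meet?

1. insurance policy review 49 days ago vs limit 45 → not met
2. condition 'flies over people' holds; Part 107 recurrent training 65 days ago vs limit 60 → not met
3. airspace authorization renewal 817 days ago vs limit 730 → not met
4. condition 'flies at night' holds; operations manual absent → not met
5. maintenance log absent → not met
6. remote pilot certificate absent → not met
7. pre-flight checklist absent → not met
8. condition 'flies beyond visual line of sight' holds; airframe inspection 564 days ago vs limit 540 → not met
Not met: 8 of 8

8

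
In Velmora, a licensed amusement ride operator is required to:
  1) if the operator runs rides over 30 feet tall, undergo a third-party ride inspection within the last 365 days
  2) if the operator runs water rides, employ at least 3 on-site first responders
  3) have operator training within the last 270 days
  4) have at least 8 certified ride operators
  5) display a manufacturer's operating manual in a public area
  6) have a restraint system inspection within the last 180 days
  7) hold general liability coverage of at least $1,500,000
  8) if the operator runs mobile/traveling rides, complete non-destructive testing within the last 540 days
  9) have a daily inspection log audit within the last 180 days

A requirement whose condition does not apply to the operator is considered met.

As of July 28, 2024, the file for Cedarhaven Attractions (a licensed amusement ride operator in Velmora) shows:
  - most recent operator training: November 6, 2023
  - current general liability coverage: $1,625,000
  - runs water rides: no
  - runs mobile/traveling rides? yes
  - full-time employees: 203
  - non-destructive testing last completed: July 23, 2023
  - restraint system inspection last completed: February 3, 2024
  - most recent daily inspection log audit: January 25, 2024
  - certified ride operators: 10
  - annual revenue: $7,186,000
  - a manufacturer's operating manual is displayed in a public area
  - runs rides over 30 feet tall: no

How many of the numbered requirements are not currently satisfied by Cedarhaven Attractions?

1. condition 'runs rides over 30 feet tall' does not hold → requirement n/a → met
2. condition 'runs water rides' does not hold → requirement n/a → met
3. operator training 265 days ago vs limit 270 → met
4. certified ride operators 10 ≥ 8 → met
5. manufacturer's operating manual present → met
6. restraint system inspection 176 days ago vs limit 180 → met
7. general liability coverage $1,625,000 ≥ $1,500,000 → met
8. condition 'runs mobile/traveling rides' holds; non-destructive testing 371 days ago vs limit 540 → met
9. daily inspection log audit 185 days ago vs limit 180 → not met
Not met: 1 of 9

1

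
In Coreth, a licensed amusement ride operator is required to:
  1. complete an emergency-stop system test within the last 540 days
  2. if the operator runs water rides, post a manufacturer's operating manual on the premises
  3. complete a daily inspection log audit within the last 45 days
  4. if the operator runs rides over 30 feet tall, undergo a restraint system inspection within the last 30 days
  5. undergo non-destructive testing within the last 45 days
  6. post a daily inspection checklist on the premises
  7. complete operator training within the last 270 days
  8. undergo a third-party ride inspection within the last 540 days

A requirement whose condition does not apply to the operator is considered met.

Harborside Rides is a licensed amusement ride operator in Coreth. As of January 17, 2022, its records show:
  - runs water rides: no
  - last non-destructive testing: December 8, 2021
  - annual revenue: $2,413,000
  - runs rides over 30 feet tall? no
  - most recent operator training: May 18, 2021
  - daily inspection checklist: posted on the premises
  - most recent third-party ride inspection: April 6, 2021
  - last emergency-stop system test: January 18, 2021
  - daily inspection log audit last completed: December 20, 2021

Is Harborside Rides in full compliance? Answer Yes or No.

Yes

1. emergency-stop system test 364 days ago vs limit 540 → met
2. condition 'runs water rides' does not hold → requirement n/a → met
3. daily inspection log audit 28 days ago vs limit 45 → met
4. condition 'runs rides over 30 feet tall' does not hold → requirement n/a → met
5. non-destructive testing 40 days ago vs limit 45 → met
6. daily inspection checklist present → met
7. operator training 244 days ago vs limit 270 → met
8. third-party ride inspection 286 days ago vs limit 540 → met
All met.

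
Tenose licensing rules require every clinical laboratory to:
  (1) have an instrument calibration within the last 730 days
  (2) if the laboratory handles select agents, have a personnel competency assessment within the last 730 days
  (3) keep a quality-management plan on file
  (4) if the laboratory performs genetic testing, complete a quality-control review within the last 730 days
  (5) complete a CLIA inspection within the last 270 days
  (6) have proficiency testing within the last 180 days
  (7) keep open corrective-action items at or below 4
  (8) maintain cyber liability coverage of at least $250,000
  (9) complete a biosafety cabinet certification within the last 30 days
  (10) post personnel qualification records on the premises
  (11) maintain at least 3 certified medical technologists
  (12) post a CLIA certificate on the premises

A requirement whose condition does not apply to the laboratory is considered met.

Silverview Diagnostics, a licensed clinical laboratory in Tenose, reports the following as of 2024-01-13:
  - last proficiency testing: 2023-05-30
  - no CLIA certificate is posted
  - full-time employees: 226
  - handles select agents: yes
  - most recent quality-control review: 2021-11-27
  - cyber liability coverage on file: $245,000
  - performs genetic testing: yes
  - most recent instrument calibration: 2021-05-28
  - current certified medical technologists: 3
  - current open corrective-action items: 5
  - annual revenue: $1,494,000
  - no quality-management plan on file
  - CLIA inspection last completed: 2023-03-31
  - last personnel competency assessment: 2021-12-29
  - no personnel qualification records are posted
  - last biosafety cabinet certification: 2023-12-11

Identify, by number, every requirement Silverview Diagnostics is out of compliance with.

1, 2, 3, 4, 5, 6, 7, 8, 9, 10, 12

1. instrument calibration 960 days ago vs limit 730 → not met
2. condition 'handles select agents' holds; personnel competency assessment 745 days ago vs limit 730 → not met
3. quality-management plan absent → not met
4. condition 'performs genetic testing' holds; quality-control review 777 days ago vs limit 730 → not met
5. CLIA inspection 288 days ago vs limit 270 → not met
6. proficiency testing 228 days ago vs limit 180 → not met
7. open corrective-action items 5 > 4 → not met
8. cyber liability coverage $245,000 < $250,000 → not met
9. biosafety cabinet certification 33 days ago vs limit 30 → not met
10. personnel qualification records absent → not met
11. certified medical technologists 3 ≥ 3 → met
12. CLIA certificate absent → not met
Not met: 1, 2, 3, 4, 5, 6, 7, 8, 9, 10, 12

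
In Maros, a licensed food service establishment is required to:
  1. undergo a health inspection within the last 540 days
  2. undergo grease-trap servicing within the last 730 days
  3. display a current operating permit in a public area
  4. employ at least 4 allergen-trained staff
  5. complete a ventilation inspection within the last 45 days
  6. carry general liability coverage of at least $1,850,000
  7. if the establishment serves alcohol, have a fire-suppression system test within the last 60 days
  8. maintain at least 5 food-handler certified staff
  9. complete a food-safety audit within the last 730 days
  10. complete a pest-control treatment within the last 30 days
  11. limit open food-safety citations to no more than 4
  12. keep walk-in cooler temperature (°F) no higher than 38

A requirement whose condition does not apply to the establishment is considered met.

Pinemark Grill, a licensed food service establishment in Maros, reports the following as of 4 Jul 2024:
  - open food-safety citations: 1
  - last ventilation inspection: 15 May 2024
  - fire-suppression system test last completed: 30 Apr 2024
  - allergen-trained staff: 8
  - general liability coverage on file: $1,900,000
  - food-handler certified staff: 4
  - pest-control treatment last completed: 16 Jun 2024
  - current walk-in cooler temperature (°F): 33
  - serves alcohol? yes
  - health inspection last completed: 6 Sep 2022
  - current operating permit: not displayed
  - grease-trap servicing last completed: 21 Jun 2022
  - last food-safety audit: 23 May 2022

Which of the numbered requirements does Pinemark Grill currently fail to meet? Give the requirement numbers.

1, 2, 3, 5, 7, 8, 9

1. health inspection 667 days ago vs limit 540 → not met
2. grease-trap servicing 744 days ago vs limit 730 → not met
3. current operating permit absent → not met
4. allergen-trained staff 8 ≥ 4 → met
5. ventilation inspection 50 days ago vs limit 45 → not met
6. general liability coverage $1,900,000 ≥ $1,850,000 → met
7. condition 'serves alcohol' holds; fire-suppression system test 65 days ago vs limit 60 → not met
8. food-handler certified staff 4 < 5 → not met
9. food-safety audit 773 days ago vs limit 730 → not met
10. pest-control treatment 18 days ago vs limit 30 → met
11. open food-safety citations 1 ≤ 4 → met
12. walk-in cooler temperature (°F) 33 ≤ 38 → met
Not met: 1, 2, 3, 5, 7, 8, 9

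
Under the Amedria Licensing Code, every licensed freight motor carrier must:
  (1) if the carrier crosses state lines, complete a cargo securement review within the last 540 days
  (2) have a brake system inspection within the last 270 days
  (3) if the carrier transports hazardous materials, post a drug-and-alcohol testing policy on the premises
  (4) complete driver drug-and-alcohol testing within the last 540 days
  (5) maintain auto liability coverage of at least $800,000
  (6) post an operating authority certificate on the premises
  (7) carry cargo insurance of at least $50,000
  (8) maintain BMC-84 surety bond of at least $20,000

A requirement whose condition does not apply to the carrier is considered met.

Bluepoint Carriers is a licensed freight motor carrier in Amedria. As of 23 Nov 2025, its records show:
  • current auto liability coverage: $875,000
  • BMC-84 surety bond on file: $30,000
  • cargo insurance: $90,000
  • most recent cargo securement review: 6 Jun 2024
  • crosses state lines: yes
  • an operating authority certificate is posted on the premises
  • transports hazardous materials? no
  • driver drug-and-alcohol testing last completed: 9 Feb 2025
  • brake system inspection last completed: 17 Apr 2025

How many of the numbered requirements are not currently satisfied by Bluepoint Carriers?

1. condition 'crosses state lines' holds; cargo securement review 535 days ago vs limit 540 → met
2. brake system inspection 220 days ago vs limit 270 → met
3. condition 'transports hazardous materials' does not hold → requirement n/a → met
4. driver drug-and-alcohol testing 287 days ago vs limit 540 → met
5. auto liability coverage $875,000 ≥ $800,000 → met
6. operating authority certificate present → met
7. cargo insurance $90,000 ≥ $50,000 → met
8. BMC-84 surety bond $30,000 ≥ $20,000 → met
Not met: 0 of 8

0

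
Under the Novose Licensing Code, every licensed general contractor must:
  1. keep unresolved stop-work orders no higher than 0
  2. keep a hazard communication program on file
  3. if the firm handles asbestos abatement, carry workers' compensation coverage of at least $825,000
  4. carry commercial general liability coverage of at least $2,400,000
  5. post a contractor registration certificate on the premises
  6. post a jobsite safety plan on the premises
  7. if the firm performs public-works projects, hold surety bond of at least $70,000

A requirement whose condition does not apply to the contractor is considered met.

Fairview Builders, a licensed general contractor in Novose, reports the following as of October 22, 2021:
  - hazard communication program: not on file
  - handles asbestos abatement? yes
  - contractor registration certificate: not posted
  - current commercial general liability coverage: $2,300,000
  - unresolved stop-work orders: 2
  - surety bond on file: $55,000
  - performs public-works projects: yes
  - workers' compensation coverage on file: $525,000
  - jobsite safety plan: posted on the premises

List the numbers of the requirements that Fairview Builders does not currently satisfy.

1. unresolved stop-work orders 2 > 0 → not met
2. hazard communication program absent → not met
3. condition 'handles asbestos abatement' holds; workers' compensation coverage $525,000 < $825,000 → not met
4. commercial general liability coverage $2,300,000 < $2,400,000 → not met
5. contractor registration certificate absent → not met
6. jobsite safety plan present → met
7. condition 'performs public-works projects' holds; surety bond $55,000 < $70,000 → not met
Not met: 1, 2, 3, 4, 5, 7

1, 2, 3, 4, 5, 7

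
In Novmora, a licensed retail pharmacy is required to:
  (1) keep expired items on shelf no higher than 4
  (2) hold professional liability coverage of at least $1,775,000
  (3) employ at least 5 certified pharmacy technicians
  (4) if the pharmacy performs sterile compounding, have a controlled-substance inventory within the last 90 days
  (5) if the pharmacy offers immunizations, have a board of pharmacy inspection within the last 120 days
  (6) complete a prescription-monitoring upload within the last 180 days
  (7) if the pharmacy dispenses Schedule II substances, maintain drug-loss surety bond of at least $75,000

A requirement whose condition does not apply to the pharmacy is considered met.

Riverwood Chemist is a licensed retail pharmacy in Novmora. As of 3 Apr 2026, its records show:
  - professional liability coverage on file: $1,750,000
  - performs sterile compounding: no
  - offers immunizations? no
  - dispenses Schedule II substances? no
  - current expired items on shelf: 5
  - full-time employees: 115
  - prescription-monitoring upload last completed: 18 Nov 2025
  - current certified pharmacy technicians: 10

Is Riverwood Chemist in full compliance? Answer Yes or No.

1. expired items on shelf 5 > 4 → not met
2. professional liability coverage $1,750,000 < $1,775,000 → not met
3. certified pharmacy technicians 10 ≥ 5 → met
4. condition 'performs sterile compounding' does not hold → requirement n/a → met
5. condition 'offers immunizations' does not hold → requirement n/a → met
6. prescription-monitoring upload 136 days ago vs limit 180 → met
7. condition 'dispenses Schedule II substances' does not hold → requirement n/a → met
Not met: 1, 2

No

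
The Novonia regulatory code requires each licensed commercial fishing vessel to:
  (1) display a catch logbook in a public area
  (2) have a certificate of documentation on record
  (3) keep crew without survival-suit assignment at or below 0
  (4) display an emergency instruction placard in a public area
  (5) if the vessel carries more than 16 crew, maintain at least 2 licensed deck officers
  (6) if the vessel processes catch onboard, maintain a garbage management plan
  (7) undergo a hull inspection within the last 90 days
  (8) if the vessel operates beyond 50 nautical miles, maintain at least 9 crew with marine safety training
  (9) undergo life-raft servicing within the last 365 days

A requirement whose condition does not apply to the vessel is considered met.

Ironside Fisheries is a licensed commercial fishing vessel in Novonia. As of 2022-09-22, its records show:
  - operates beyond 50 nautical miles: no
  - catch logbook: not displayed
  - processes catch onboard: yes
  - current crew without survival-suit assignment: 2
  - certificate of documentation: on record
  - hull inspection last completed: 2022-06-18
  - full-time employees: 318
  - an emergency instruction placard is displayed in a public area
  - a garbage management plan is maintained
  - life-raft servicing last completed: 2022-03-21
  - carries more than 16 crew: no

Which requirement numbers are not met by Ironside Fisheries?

1, 3, 7

1. catch logbook absent → not met
2. certificate of documentation present → met
3. crew without survival-suit assignment 2 > 0 → not met
4. emergency instruction placard present → met
5. condition 'carries more than 16 crew' does not hold → requirement n/a → met
6. condition 'processes catch onboard' holds; garbage management plan present → met
7. hull inspection 96 days ago vs limit 90 → not met
8. condition 'operates beyond 50 nautical miles' does not hold → requirement n/a → met
9. life-raft servicing 185 days ago vs limit 365 → met
Not met: 1, 3, 7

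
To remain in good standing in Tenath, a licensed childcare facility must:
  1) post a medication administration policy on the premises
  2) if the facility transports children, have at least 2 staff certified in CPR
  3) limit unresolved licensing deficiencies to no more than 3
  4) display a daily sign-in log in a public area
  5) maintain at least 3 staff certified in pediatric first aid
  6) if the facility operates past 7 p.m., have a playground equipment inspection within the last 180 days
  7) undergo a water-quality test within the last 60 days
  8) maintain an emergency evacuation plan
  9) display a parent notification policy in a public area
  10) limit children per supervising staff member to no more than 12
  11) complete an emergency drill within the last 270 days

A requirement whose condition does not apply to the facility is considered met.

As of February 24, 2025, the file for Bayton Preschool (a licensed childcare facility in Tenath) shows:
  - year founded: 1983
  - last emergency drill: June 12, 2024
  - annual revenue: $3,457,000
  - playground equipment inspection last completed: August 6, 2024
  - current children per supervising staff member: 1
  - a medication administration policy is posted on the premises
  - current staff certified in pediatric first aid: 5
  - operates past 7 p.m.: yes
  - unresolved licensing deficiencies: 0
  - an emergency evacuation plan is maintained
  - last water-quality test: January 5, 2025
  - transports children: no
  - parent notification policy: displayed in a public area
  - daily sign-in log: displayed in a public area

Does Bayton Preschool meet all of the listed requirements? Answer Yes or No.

No

1. medication administration policy present → met
2. condition 'transports children' does not hold → requirement n/a → met
3. unresolved licensing deficiencies 0 ≤ 3 → met
4. daily sign-in log present → met
5. staff certified in pediatric first aid 5 ≥ 3 → met
6. condition 'operates past 7 p.m.' holds; playground equipment inspection 202 days ago vs limit 180 → not met
7. water-quality test 50 days ago vs limit 60 → met
8. emergency evacuation plan present → met
9. parent notification policy present → met
10. children per supervising staff member 1 ≤ 12 → met
11. emergency drill 257 days ago vs limit 270 → met
Not met: 6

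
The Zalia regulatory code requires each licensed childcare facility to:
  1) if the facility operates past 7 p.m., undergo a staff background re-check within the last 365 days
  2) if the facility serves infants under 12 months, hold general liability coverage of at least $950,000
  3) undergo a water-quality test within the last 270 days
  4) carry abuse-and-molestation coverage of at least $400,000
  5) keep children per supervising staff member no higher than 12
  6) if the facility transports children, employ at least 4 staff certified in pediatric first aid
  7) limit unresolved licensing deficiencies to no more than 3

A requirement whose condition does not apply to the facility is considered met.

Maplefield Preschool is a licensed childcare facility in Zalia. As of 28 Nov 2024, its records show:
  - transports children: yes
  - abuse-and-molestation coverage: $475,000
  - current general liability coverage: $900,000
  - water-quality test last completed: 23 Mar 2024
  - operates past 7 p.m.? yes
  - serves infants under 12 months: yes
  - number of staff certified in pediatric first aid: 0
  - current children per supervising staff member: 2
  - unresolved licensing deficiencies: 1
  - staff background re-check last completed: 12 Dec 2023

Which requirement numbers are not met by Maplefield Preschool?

1. condition 'operates past 7 p.m.' holds; staff background re-check 352 days ago vs limit 365 → met
2. condition 'serves infants under 12 months' holds; general liability coverage $900,000 < $950,000 → not met
3. water-quality test 250 days ago vs limit 270 → met
4. abuse-and-molestation coverage $475,000 ≥ $400,000 → met
5. children per supervising staff member 2 ≤ 12 → met
6. condition 'transports children' holds; staff certified in pediatric first aid 0 < 4 → not met
7. unresolved licensing deficiencies 1 ≤ 3 → met
Not met: 2, 6

2, 6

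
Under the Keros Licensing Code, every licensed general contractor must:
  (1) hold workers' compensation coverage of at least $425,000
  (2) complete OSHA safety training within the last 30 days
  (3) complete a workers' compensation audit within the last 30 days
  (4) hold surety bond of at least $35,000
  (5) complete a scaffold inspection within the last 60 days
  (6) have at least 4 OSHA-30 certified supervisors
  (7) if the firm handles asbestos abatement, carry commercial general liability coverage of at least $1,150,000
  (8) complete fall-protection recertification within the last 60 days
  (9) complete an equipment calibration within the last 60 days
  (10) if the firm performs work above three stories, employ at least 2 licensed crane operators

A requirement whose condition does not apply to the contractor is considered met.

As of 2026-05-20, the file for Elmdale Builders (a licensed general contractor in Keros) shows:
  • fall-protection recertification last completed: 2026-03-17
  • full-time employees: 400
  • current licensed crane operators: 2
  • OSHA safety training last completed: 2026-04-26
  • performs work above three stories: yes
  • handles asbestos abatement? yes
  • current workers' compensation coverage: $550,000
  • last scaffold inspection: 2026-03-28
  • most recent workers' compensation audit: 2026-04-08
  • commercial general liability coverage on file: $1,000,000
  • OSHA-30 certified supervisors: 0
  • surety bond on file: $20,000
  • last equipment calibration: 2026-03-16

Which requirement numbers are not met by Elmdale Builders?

3, 4, 6, 7, 8, 9

1. workers' compensation coverage $550,000 ≥ $425,000 → met
2. OSHA safety training 24 days ago vs limit 30 → met
3. workers' compensation audit 42 days ago vs limit 30 → not met
4. surety bond $20,000 < $35,000 → not met
5. scaffold inspection 53 days ago vs limit 60 → met
6. OSHA-30 certified supervisors 0 < 4 → not met
7. condition 'handles asbestos abatement' holds; commercial general liability coverage $1,000,000 < $1,150,000 → not met
8. fall-protection recertification 64 days ago vs limit 60 → not met
9. equipment calibration 65 days ago vs limit 60 → not met
10. condition 'performs work above three stories' holds; licensed crane operators 2 ≥ 2 → met
Not met: 3, 4, 6, 7, 8, 9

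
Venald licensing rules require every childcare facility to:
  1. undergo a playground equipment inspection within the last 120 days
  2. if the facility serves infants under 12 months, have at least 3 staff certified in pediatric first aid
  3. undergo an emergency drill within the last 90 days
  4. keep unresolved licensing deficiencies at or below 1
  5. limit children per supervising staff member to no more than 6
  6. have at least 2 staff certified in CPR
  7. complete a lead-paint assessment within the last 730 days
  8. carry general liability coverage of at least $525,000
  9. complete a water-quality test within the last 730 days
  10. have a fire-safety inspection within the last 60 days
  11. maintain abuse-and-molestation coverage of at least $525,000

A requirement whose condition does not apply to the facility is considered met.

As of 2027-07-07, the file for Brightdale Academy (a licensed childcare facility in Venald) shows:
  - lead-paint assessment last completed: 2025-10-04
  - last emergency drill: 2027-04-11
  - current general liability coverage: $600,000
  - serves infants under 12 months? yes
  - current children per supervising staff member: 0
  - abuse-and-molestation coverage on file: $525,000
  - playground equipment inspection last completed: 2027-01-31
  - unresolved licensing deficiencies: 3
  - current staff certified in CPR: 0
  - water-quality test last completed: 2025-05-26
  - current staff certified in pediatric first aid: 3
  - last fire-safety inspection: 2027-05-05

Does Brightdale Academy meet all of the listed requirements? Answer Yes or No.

No

1. playground equipment inspection 157 days ago vs limit 120 → not met
2. condition 'serves infants under 12 months' holds; staff certified in pediatric first aid 3 ≥ 3 → met
3. emergency drill 87 days ago vs limit 90 → met
4. unresolved licensing deficiencies 3 > 1 → not met
5. children per supervising staff member 0 ≤ 6 → met
6. staff certified in CPR 0 < 2 → not met
7. lead-paint assessment 641 days ago vs limit 730 → met
8. general liability coverage $600,000 ≥ $525,000 → met
9. water-quality test 772 days ago vs limit 730 → not met
10. fire-safety inspection 63 days ago vs limit 60 → not met
11. abuse-and-molestation coverage $525,000 ≥ $525,000 → met
Not met: 1, 4, 6, 9, 10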